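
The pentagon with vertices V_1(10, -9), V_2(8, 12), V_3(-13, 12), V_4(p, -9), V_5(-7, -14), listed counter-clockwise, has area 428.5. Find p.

Write out the shoelace sum; only the two edges meeting at V_4 involve p:
2·Area = [((-13)·(-9) − p·12) + (p·(-14) − (-7)·(-9))] + 647
       = -26·p + 701 = 857
⇒ p = -6.

-6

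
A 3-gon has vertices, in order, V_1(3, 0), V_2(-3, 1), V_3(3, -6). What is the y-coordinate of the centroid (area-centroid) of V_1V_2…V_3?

Apply the surveyor's formula. First the cross-terms c_i = x_i·y_{i+1} − x_{i+1}·y_i:
  3, 15, 18  ⇒  2A = 36, A = 18.
Then Σ (y_i + y_{i+1})·c_i = -180, so ȳ = -180 / (6·18) = -5/3.

-5/3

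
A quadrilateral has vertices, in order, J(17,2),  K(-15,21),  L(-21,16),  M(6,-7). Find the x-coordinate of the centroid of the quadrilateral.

-301/165

Apply the shoelace formula. First the cross-terms c_i = x_i·y_{i+1} − x_{i+1}·y_i:
  387, 201, 51, 131  ⇒  2A = 770, A = 385.
Then Σ (x_i + x_{i+1})·c_i = -4214, so x̄ = -4214 / (6·385) = -301/165.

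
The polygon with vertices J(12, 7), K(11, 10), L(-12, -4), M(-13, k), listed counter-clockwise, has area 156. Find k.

Write out the shoelace sum; only the two edges meeting at M involve k:
2·Area = [((-12)·k − (-13)·(-4)) + ((-13)·7 − 12·k)] + 119
       = -24·k + -24 = 312
⇒ k = -14.

-14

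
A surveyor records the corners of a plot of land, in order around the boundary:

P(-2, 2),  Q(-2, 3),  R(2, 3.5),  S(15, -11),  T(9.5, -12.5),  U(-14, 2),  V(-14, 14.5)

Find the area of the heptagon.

Apply the surveyor's formula: 2A = Σ (x_i·y_{i+1} − x_{i+1}·y_i), indices taken mod 7.
Cross-terms: -2, -13, -74.5, -83, -156, -175, 1  ⇒  Σ = -502.5
Area = |Σ|/2 = 251.25.

251.25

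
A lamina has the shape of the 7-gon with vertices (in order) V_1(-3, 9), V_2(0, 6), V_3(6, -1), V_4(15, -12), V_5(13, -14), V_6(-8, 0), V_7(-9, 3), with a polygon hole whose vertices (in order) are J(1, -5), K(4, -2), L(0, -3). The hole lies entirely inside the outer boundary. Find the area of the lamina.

Outer boundary:
Apply the surveyor's formula: 2A = Σ (x_i·y_{i+1} − x_{i+1}·y_i), indices taken mod 7.
Σ = (-18) + (-36) + (-57) + (-54) + (-112) + (-24) + (-72) = -373
Area = |Σ|/2 = 186.5.
Hole:
Apply the shoelace (surveyor's) formula: 2A = Σ (x_i·y_{i+1} − x_{i+1}·y_i), indices taken mod 3.
Σ = (18) + (-12) + (3) = 9
Area = |Σ|/2 = 4.5.
Net area = 186.5 − 4.5 = 182.

182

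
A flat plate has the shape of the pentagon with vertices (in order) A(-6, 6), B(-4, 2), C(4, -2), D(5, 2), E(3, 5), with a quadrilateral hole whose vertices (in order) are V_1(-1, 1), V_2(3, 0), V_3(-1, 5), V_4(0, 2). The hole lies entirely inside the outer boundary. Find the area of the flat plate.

Outer boundary:
A→B: (-6)(2) − (-4)(6) = 12
B→C: (-4)(-2) − (4)(2) = 0
C→D: (4)(2) − (5)(-2) = 18
D→E: (5)(5) − (3)(2) = 19
E→A: (3)(6) − (-6)(5) = 48
Σ = 97
Area = |Σ|/2 = 48.5.
Hole:
Σ = (-3) + (15) + (-2) + (2) = 12
Area = |Σ|/2 = 6.
Net area = 48.5 − 6 = 42.5.

42.5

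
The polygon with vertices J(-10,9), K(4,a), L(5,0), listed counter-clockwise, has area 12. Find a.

The doubled signed area Σ (x_i y_{i+1} − x_{i+1} y_i) is linear in a.
With a=0 it equals 9; the coefficient of a is -15 (from the two edges through K).
So -15·a + 9 = 2·12 = 24 ⇒ a = -1.

-1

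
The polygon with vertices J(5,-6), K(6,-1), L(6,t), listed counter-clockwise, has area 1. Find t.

Write out the shoelace sum; only the two edges meeting at L involve t:
2·Area = [(6·t − 6·(-1)) + (6·(-6) − 5·t)] + 31
       = 1·t + 1 = 2
⇒ t = 1.

1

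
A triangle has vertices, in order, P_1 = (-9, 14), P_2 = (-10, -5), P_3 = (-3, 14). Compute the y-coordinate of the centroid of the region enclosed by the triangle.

Apply the shoelace formula. First the cross-terms c_i = x_i·y_{i+1} − x_{i+1}·y_i:
  185, -155, 84  ⇒  2A = 114, A = 57.
Then Σ (y_i + y_{i+1})·c_i = 2622, so ȳ = 2622 / (6·57) = 23/3.

23/3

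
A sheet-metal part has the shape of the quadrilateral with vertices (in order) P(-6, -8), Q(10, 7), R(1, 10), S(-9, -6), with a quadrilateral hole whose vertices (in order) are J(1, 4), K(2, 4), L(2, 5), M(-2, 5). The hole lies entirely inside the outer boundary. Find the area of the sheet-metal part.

Outer boundary:
Apply the surveyor's formula: 2A = Σ (x_i·y_{i+1} − x_{i+1}·y_i), indices taken mod 4.
Σ = (38) + (93) + (84) + (36) = 251
Area = |Σ|/2 = 125.5.
Hole:
Σ = (-4) + (2) + (20) + (-13) = 5
Area = |Σ|/2 = 2.5.
Net area = 125.5 − 2.5 = 123.

123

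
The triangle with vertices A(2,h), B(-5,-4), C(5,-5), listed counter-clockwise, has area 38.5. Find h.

3

The doubled signed area Σ (x_i y_{i+1} − x_{i+1} y_i) is linear in h.
With h=0 it equals 47; the coefficient of h is 10 (from the two edges through A).
So 10·h + 47 = 2·38.5 = 77 ⇒ h = 3.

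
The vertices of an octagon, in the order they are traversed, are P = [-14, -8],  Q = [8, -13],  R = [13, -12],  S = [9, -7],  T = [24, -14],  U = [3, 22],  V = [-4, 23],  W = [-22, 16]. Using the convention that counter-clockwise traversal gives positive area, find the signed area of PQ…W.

Cross-terms: 246, 73, 17, 42, 570, 157, 442, 400  ⇒  Σ = 1947
Signed area = Σ/2 = 973.5 (positive ⇒ counter-clockwise traversal).

973.5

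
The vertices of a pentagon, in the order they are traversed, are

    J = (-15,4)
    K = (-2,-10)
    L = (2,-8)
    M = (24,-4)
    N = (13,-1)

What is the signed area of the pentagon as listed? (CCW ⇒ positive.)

221.5

Cross-terms: 158, 36, 184, 28, 37  ⇒  Σ = 443
Signed area = Σ/2 = 221.5 (positive ⇒ counter-clockwise traversal).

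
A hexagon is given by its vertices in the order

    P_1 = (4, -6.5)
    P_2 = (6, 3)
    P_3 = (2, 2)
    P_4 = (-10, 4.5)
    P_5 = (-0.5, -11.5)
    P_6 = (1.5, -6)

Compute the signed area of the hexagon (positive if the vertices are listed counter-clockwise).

118.875

Apply the shoelace formula: 2A = Σ (x_i·y_{i+1} − x_{i+1}·y_i), indices taken mod 6.
Σ = (51) + (6) + (29) + (117.25) + (20.25) + (14.25) = 237.75
Signed area = Σ/2 = 118.875 (positive ⇒ counter-clockwise traversal).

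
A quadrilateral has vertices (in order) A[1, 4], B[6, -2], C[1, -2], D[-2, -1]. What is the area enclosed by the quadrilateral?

24

A→B: (1)(-2) − (6)(4) = -26
B→C: (6)(-2) − (1)(-2) = -10
C→D: (1)(-1) − (-2)(-2) = -5
D→A: (-2)(4) − (1)(-1) = -7
Σ = -48
Area = |Σ|/2 = 24.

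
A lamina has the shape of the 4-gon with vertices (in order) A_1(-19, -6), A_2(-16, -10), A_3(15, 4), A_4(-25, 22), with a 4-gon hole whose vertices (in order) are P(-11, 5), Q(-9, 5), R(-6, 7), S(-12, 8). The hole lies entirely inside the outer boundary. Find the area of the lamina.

Outer boundary:
Apply Gauss's area formula: 2A = Σ (x_i·y_{i+1} − x_{i+1}·y_i), indices taken mod 4.
Σ = (94) + (86) + (430) + (568) = 1178
Area = |Σ|/2 = 589.
Hole:
Σ = (-10) + (-33) + (36) + (28) = 21
Area = |Σ|/2 = 10.5.
Net area = 589 − 10.5 = 578.5.

578.5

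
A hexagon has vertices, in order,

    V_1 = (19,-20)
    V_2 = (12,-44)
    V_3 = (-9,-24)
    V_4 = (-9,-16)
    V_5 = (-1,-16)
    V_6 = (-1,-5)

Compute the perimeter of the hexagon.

|V_1V_2| = √((-7)² + (-24)²) = √625 = 25
|V_2V_3| = √((-21)² + (20)²) = √841 = 29
|V_3V_4| = √((0)² + (8)²) = √64 = 8
|V_4V_5| = √((8)² + (0)²) = √64 = 8
|V_5V_6| = √((0)² + (11)²) = √121 = 11
|V_6V_1| = √((20)² + (-15)²) = √625 = 25
Perimeter = 25 + 29 + 8 + 8 + 11 + 25 = 106.

106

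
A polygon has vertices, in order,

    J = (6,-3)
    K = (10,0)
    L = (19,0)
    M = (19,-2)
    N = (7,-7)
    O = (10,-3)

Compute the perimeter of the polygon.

|JK| = √((4)² + (3)²) = √25 = 5
|KL| = √((9)² + (0)²) = √81 = 9
|LM| = √((0)² + (-2)²) = √4 = 2
|MN| = √((-12)² + (-5)²) = √169 = 13
|NO| = √((3)² + (4)²) = √25 = 5
|OJ| = √((-4)² + (0)²) = √16 = 4
Perimeter = 5 + 9 + 2 + 13 + 5 + 4 = 38.

38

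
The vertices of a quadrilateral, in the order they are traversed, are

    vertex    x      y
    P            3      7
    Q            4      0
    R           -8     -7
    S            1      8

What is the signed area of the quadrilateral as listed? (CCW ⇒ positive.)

Apply the shoelace (surveyor's) formula: 2A = Σ (x_i·y_{i+1} − x_{i+1}·y_i), indices taken mod 4.
P→Q: (3)(0) − (4)(7) = -28
Q→R: (4)(-7) − (-8)(0) = -28
R→S: (-8)(8) − (1)(-7) = -57
S→P: (1)(7) − (3)(8) = -17
Σ = -130
Signed area = Σ/2 = -65 (negative ⇒ clockwise traversal).

-65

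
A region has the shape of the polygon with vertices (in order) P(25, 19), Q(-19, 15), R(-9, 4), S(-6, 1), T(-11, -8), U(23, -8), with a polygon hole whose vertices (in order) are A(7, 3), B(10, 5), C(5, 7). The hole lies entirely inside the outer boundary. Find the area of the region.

881

Outer boundary:
P→Q: (25)(15) − (-19)(19) = 736
Q→R: (-19)(4) − (-9)(15) = 59
R→S: (-9)(1) − (-6)(4) = 15
S→T: (-6)(-8) − (-11)(1) = 59
T→U: (-11)(-8) − (23)(-8) = 272
U→P: (23)(19) − (25)(-8) = 637
Σ = 1778
Area = |Σ|/2 = 889.
Hole:
Apply the surveyor's formula: 2A = Σ (x_i·y_{i+1} − x_{i+1}·y_i), indices taken mod 3.
A→B: (7)(5) − (10)(3) = 5
B→C: (10)(7) − (5)(5) = 45
C→A: (5)(3) − (7)(7) = -34
Σ = 16
Area = |Σ|/2 = 8.
Net area = 889 − 8 = 881.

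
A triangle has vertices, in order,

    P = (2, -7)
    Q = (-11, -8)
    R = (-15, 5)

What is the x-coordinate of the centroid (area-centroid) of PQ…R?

Apply the shoelace (surveyor's) formula. First the cross-terms c_i = x_i·y_{i+1} − x_{i+1}·y_i:
  -93, -175, 95  ⇒  2A = -173, A = -86.5.
Then Σ (x_i + x_{i+1})·c_i = 4152, so x̄ = 4152 / (6·(-86.5)) = -8.

-8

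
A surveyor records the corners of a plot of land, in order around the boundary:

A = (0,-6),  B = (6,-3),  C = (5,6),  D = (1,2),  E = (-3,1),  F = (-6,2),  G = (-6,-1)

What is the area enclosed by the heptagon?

Apply the shoelace (surveyor's) formula: 2A = Σ (x_i·y_{i+1} − x_{i+1}·y_i), indices taken mod 7.
Σ = (36) + (51) + (4) + (7) + (0) + (18) + (36) = 152
Area = |Σ|/2 = 76.

76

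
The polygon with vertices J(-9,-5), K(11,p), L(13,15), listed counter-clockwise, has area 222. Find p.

The doubled signed area Σ (x_i y_{i+1} − x_{i+1} y_i) is linear in p.
With p=0 it equals 290; the coefficient of p is -22 (from the two edges through K).
So -22·p + 290 = 2·222 = 444 ⇒ p = -7.

-7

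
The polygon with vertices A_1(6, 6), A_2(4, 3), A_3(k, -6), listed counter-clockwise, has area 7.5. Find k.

3

The doubled signed area Σ (x_i y_{i+1} − x_{i+1} y_i) is linear in k.
With k=0 it equals 6; the coefficient of k is 3 (from the two edges through A_3).
So 3·k + 6 = 2·7.5 = 15 ⇒ k = 3.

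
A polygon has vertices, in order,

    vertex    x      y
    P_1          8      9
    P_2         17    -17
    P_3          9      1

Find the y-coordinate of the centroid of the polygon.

-7/3

Apply the surveyor's formula. First the cross-terms c_i = x_i·y_{i+1} − x_{i+1}·y_i:
  -289, 170, 73  ⇒  2A = -46, A = -23.
Then Σ (y_i + y_{i+1})·c_i = 322, so ȳ = 322 / (6·(-23)) = -7/3.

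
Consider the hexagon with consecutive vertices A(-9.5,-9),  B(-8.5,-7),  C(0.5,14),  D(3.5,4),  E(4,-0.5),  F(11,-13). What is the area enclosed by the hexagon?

229.625

Apply the shoelace (surveyor's) formula: 2A = Σ (x_i·y_{i+1} − x_{i+1}·y_i), indices taken mod 6.
Cross-terms: -10, -115.5, -47, -17.75, -46.5, -222.5  ⇒  Σ = -459.25
Area = |Σ|/2 = 229.625.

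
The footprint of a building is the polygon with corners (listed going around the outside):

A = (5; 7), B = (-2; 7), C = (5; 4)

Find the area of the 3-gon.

10.5

Apply the surveyor's formula: 2A = Σ (x_i·y_{i+1} − x_{i+1}·y_i), indices taken mod 3.
Σ = (49) + (-43) + (15) = 21
Area = |Σ|/2 = 10.5.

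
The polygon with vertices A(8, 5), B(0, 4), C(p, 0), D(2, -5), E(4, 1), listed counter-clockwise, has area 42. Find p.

Write out the shoelace sum; only the two edges meeting at C involve p:
2·Area = [(0·0 − p·4) + (p·(-5) − 2·0)] + 66
       = -9·p + 66 = 84
⇒ p = -2.

-2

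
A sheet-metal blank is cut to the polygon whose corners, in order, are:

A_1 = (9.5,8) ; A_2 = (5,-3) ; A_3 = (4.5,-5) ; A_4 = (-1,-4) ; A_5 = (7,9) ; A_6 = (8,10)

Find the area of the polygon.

Σ = (-68.5) + (-11.5) + (-23) + (19) + (-2) + (-31) = -117
Area = |Σ|/2 = 58.5.

58.5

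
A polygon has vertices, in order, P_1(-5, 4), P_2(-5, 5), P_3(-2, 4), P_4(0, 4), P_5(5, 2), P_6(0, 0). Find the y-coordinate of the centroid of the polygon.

Apply Gauss's area formula. First the cross-terms c_i = x_i·y_{i+1} − x_{i+1}·y_i:
  -5, -10, -8, -20, 0, 0  ⇒  2A = -43, A = -21.5.
Then Σ (y_i + y_{i+1})·c_i = -319, so ȳ = -319 / (6·(-21.5)) = 319/129.

319/129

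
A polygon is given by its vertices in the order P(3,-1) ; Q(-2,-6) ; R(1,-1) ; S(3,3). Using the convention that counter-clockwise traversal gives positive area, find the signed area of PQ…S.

-9

Apply the shoelace (surveyor's) formula: 2A = Σ (x_i·y_{i+1} − x_{i+1}·y_i), indices taken mod 4.
P→Q: (3)(-6) − (-2)(-1) = -20
Q→R: (-2)(-1) − (1)(-6) = 8
R→S: (1)(3) − (3)(-1) = 6
S→P: (3)(-1) − (3)(3) = -12
Σ = -18
Signed area = Σ/2 = -9 (negative ⇒ clockwise traversal).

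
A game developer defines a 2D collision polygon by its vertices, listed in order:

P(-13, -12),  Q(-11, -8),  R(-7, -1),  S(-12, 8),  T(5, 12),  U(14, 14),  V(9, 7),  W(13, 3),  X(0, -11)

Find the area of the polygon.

400.5

Apply the surveyor's formula: 2A = Σ (x_i·y_{i+1} − x_{i+1}·y_i), indices taken mod 9.
Cross-terms: -28, -45, -68, -184, -98, -28, -64, -143, -143  ⇒  Σ = -801
Area = |Σ|/2 = 400.5.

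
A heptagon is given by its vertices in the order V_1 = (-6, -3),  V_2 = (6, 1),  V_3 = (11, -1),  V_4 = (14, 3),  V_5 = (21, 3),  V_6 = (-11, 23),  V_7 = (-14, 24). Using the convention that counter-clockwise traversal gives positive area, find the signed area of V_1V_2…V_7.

390.5

Σ = (12) + (-17) + (47) + (-21) + (516) + (58) + (186) = 781
Signed area = Σ/2 = 390.5 (positive ⇒ counter-clockwise traversal).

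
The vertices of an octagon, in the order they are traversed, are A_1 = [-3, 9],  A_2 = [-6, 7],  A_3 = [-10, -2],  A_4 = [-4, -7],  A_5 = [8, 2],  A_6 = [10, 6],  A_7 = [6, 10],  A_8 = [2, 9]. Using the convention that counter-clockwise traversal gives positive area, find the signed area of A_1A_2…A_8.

198

Apply the surveyor's formula: 2A = Σ (x_i·y_{i+1} − x_{i+1}·y_i), indices taken mod 8.
Σ = (33) + (82) + (62) + (48) + (28) + (64) + (34) + (45) = 396
Signed area = Σ/2 = 198 (positive ⇒ counter-clockwise traversal).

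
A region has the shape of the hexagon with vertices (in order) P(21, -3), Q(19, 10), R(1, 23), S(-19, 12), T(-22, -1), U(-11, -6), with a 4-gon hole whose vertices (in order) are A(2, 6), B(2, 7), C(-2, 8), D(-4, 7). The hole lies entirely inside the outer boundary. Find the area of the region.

847

Outer boundary:
Apply Gauss's area formula: 2A = Σ (x_i·y_{i+1} − x_{i+1}·y_i), indices taken mod 6.
Σ = (267) + (427) + (449) + (283) + (121) + (159) = 1706
Area = |Σ|/2 = 853.
Hole:
Σ = (2) + (30) + (18) + (-38) = 12
Area = |Σ|/2 = 6.
Net area = 853 − 6 = 847.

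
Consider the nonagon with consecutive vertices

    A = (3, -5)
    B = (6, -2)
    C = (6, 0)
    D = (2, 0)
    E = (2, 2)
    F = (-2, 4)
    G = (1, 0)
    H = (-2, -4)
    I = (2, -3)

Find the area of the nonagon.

Apply the surveyor's formula: 2A = Σ (x_i·y_{i+1} − x_{i+1}·y_i), indices taken mod 9.
A→B: (3)(-2) − (6)(-5) = 24
B→C: (6)(0) − (6)(-2) = 12
C→D: (6)(0) − (2)(0) = 0
D→E: (2)(2) − (2)(0) = 4
E→F: (2)(4) − (-2)(2) = 12
F→G: (-2)(0) − (1)(4) = -4
G→H: (1)(-4) − (-2)(0) = -4
H→I: (-2)(-3) − (2)(-4) = 14
I→A: (2)(-5) − (3)(-3) = -1
Σ = 57
Area = |Σ|/2 = 28.5.

28.5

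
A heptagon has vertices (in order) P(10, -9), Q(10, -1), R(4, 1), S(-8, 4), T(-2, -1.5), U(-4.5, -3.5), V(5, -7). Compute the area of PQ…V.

Cross-terms: 80, 14, 24, 20, 0.25, 49, 25  ⇒  Σ = 212.25
Area = |Σ|/2 = 106.125.

106.125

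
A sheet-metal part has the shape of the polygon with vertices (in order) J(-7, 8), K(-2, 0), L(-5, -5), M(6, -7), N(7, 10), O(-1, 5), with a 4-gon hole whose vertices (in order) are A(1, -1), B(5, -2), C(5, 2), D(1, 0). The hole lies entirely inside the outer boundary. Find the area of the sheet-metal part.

Outer boundary:
Apply the surveyor's formula: 2A = Σ (x_i·y_{i+1} − x_{i+1}·y_i), indices taken mod 6.
J→K: (-7)(0) − (-2)(8) = 16
K→L: (-2)(-5) − (-5)(0) = 10
L→M: (-5)(-7) − (6)(-5) = 65
M→N: (6)(10) − (7)(-7) = 109
N→O: (7)(5) − (-1)(10) = 45
O→J: (-1)(8) − (-7)(5) = 27
Σ = 272
Area = |Σ|/2 = 136.
Hole:
Apply the shoelace formula: 2A = Σ (x_i·y_{i+1} − x_{i+1}·y_i), indices taken mod 4.
Σ = (3) + (20) + (-2) + (-1) = 20
Area = |Σ|/2 = 10.
Net area = 136 − 10 = 126.

126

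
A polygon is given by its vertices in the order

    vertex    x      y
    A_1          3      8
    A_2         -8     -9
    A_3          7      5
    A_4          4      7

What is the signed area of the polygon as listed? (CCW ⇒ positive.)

Apply the shoelace formula: 2A = Σ (x_i·y_{i+1} − x_{i+1}·y_i), indices taken mod 4.
Cross-terms: 37, 23, 29, 11  ⇒  Σ = 100
Signed area = Σ/2 = 50 (positive ⇒ counter-clockwise traversal).

50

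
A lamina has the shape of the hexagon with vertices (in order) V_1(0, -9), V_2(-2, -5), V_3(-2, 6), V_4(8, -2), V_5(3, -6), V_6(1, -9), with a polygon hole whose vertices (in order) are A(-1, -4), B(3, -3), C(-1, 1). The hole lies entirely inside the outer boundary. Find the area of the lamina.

68

Outer boundary:
Apply the shoelace (surveyor's) formula: 2A = Σ (x_i·y_{i+1} − x_{i+1}·y_i), indices taken mod 6.
Σ = (-18) + (-22) + (-44) + (-42) + (-21) + (-9) = -156
Area = |Σ|/2 = 78.
Hole:
Apply the shoelace formula: 2A = Σ (x_i·y_{i+1} − x_{i+1}·y_i), indices taken mod 3.
Σ = (15) + (0) + (5) = 20
Area = |Σ|/2 = 10.
Net area = 78 − 10 = 68.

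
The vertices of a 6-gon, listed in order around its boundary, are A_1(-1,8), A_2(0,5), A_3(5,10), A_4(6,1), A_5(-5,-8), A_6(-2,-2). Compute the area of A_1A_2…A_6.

76

Apply the surveyor's formula: 2A = Σ (x_i·y_{i+1} − x_{i+1}·y_i), indices taken mod 6.
Cross-terms: -5, -25, -55, -43, -6, -18  ⇒  Σ = -152
Area = |Σ|/2 = 76.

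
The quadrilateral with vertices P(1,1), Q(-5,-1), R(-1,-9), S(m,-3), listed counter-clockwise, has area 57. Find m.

6

Write out the shoelace sum; only the two edges meeting at S involve m:
2·Area = [((-1)·(-3) − m·(-9)) + (m·1 − 1·(-3))] + 48
       = 10·m + 54 = 114
⇒ m = 6.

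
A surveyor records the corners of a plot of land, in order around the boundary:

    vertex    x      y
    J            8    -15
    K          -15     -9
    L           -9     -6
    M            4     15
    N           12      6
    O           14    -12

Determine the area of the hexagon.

448.5

Σ = (-297) + (9) + (-111) + (-156) + (-228) + (-114) = -897
Area = |Σ|/2 = 448.5.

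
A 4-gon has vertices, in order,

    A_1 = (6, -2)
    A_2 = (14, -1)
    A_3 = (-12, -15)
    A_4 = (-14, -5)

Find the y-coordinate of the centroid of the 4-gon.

-1520/219

Apply Gauss's area formula. First the cross-terms c_i = x_i·y_{i+1} − x_{i+1}·y_i:
  22, -222, -150, 58  ⇒  2A = -292, A = -146.
Then Σ (y_i + y_{i+1})·c_i = 6080, so ȳ = 6080 / (6·(-146)) = -1520/219.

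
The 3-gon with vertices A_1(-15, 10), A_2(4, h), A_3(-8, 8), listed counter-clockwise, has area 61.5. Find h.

-13

Write out the shoelace sum; only the two edges meeting at A_2 involve h:
2·Area = [((-15)·h − 4·10) + (4·8 − (-8)·h)] + 40
       = -7·h + 32 = 123
⇒ h = -13.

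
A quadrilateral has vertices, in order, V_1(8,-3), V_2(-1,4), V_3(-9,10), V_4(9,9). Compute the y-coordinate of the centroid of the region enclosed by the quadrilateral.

Apply the shoelace (surveyor's) formula. First the cross-terms c_i = x_i·y_{i+1} − x_{i+1}·y_i:
  29, 26, -171, -99  ⇒  2A = -215, A = -107.5.
Then Σ (y_i + y_{i+1})·c_i = -3450, so ȳ = -3450 / (6·(-107.5)) = 230/43.

230/43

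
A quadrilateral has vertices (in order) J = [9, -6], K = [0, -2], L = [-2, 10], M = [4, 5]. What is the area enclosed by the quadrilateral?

Apply the shoelace formula: 2A = Σ (x_i·y_{i+1} − x_{i+1}·y_i), indices taken mod 4.
J→K: (9)(-2) − (0)(-6) = -18
K→L: (0)(10) − (-2)(-2) = -4
L→M: (-2)(5) − (4)(10) = -50
M→J: (4)(-6) − (9)(5) = -69
Σ = -141
Area = |Σ|/2 = 70.5.

70.5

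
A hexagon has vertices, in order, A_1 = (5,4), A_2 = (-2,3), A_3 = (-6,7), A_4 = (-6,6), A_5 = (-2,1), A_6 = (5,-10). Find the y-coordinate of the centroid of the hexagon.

Apply the surveyor's formula. First the cross-terms c_i = x_i·y_{i+1} − x_{i+1}·y_i:
  23, 4, 6, 6, 15, 70  ⇒  2A = 124, A = 62.
Then Σ (y_i + y_{i+1})·c_i = -234, so ȳ = -234 / (6·62) = -39/62.

-39/62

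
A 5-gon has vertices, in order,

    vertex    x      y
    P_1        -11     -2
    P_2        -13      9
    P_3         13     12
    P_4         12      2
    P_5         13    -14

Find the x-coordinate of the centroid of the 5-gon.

Apply the surveyor's formula. First the cross-terms c_i = x_i·y_{i+1} − x_{i+1}·y_i:
  -125, -273, -118, -194, -180  ⇒  2A = -890, A = -445.
Then Σ (x_i + x_{i+1})·c_i = -5160, so x̄ = -5160 / (6·(-445)) = 172/89.

172/89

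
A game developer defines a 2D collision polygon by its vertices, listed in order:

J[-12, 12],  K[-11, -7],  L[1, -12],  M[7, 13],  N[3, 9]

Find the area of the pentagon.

310

Cross-terms: 216, 139, 97, 24, 144  ⇒  Σ = 620
Area = |Σ|/2 = 310.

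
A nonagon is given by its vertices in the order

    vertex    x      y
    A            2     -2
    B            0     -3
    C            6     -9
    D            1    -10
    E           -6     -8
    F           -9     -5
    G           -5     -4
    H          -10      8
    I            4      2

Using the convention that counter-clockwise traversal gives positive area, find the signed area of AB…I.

Σ = (-6) + (18) + (-51) + (-68) + (-42) + (11) + (-80) + (-52) + (-12) = -282
Signed area = Σ/2 = -141 (negative ⇒ clockwise traversal).

-141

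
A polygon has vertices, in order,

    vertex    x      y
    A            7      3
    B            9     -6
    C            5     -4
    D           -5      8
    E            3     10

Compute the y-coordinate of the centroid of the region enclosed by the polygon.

889/285

Apply Gauss's area formula. First the cross-terms c_i = x_i·y_{i+1} − x_{i+1}·y_i:
  -69, -6, 20, -74, -61  ⇒  2A = -190, A = -95.
Then Σ (y_i + y_{i+1})·c_i = -1778, so ȳ = -1778 / (6·(-95)) = 889/285.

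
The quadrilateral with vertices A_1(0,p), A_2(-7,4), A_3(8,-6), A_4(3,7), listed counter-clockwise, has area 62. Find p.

The doubled signed area Σ (x_i y_{i+1} − x_{i+1} y_i) is linear in p.
With p=0 it equals 84; the coefficient of p is 10 (from the two edges through A_1).
So 10·p + 84 = 2·62 = 124 ⇒ p = 4.

4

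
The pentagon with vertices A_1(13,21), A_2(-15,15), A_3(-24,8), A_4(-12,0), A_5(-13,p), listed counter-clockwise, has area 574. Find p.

-23

Write out the shoelace sum; only the two edges meeting at A_5 involve p:
2·Area = [((-12)·p − (-13)·0) + ((-13)·21 − 13·p)] + 846
       = -25·p + 573 = 1148
⇒ p = -23.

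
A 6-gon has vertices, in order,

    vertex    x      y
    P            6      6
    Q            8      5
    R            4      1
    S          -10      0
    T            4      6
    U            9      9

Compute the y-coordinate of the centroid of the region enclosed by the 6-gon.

Apply the shoelace (surveyor's) formula. First the cross-terms c_i = x_i·y_{i+1} − x_{i+1}·y_i:
  -18, -12, 10, -60, -18, 0  ⇒  2A = -98, A = -49.
Then Σ (y_i + y_{i+1})·c_i = -890, so ȳ = -890 / (6·(-49)) = 445/147.

445/147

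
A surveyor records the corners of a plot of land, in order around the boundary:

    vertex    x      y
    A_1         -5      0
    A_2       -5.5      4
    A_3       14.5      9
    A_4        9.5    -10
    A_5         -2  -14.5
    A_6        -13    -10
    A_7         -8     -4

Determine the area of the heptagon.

366.125

Σ = (-20) + (-107.5) + (-230.5) + (-157.75) + (-168.5) + (-28) + (-20) = -732.25
Area = |Σ|/2 = 366.125.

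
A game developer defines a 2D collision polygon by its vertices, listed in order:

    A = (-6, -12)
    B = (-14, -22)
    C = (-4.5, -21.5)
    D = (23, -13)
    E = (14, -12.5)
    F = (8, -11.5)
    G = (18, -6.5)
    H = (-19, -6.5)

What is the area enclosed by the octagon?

Apply Gauss's area formula: 2A = Σ (x_i·y_{i+1} − x_{i+1}·y_i), indices taken mod 8.
A→B: (-6)(-22) − (-14)(-12) = -36
B→C: (-14)(-21.5) − (-4.5)(-22) = 202
C→D: (-4.5)(-13) − (23)(-21.5) = 553
D→E: (23)(-12.5) − (14)(-13) = -105.5
E→F: (14)(-11.5) − (8)(-12.5) = -61
F→G: (8)(-6.5) − (18)(-11.5) = 155
G→H: (18)(-6.5) − (-19)(-6.5) = -240.5
H→A: (-19)(-12) − (-6)(-6.5) = 189
Σ = 656
Area = |Σ|/2 = 328.

328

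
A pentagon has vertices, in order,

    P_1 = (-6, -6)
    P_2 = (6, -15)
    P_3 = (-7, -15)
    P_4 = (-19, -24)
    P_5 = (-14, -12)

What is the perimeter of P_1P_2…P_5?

66

|P_1P_2| = √((12)² + (-9)²) = √225 = 15
|P_2P_3| = √((-13)² + (0)²) = √169 = 13
|P_3P_4| = √((-12)² + (-9)²) = √225 = 15
|P_4P_5| = √((5)² + (12)²) = √169 = 13
|P_5P_1| = √((8)² + (6)²) = √100 = 10
Perimeter = 15 + 13 + 15 + 13 + 10 = 66.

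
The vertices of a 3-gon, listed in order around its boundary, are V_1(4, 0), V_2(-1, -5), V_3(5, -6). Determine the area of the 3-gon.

17.5

Apply the shoelace (surveyor's) formula: 2A = Σ (x_i·y_{i+1} − x_{i+1}·y_i), indices taken mod 3.
V_1→V_2: (4)(-5) − (-1)(0) = -20
V_2→V_3: (-1)(-6) − (5)(-5) = 31
V_3→V_1: (5)(0) − (4)(-6) = 24
Σ = 35
Area = |Σ|/2 = 17.5.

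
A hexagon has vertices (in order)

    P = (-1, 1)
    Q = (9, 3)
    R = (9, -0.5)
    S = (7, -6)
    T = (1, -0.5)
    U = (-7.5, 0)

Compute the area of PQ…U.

51.375

P→Q: (-1)(3) − (9)(1) = -12
Q→R: (9)(-0.5) − (9)(3) = -31.5
R→S: (9)(-6) − (7)(-0.5) = -50.5
S→T: (7)(-0.5) − (1)(-6) = 2.5
T→U: (1)(0) − (-7.5)(-0.5) = -3.75
U→P: (-7.5)(1) − (-1)(0) = -7.5
Σ = -102.75
Area = |Σ|/2 = 51.375.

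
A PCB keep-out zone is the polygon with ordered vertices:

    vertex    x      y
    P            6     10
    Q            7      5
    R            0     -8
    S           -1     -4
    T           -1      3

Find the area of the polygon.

69.5

Apply the surveyor's formula: 2A = Σ (x_i·y_{i+1} − x_{i+1}·y_i), indices taken mod 5.
Cross-terms: -40, -56, -8, -7, -28  ⇒  Σ = -139
Area = |Σ|/2 = 69.5.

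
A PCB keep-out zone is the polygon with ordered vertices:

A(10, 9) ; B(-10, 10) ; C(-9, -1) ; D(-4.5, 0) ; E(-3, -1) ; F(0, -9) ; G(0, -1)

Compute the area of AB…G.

163.5

Apply Gauss's area formula: 2A = Σ (x_i·y_{i+1} − x_{i+1}·y_i), indices taken mod 7.
A→B: (10)(10) − (-10)(9) = 190
B→C: (-10)(-1) − (-9)(10) = 100
C→D: (-9)(0) − (-4.5)(-1) = -4.5
D→E: (-4.5)(-1) − (-3)(0) = 4.5
E→F: (-3)(-9) − (0)(-1) = 27
F→G: (0)(-1) − (0)(-9) = 0
G→A: (0)(9) − (10)(-1) = 10
Σ = 327
Area = |Σ|/2 = 163.5.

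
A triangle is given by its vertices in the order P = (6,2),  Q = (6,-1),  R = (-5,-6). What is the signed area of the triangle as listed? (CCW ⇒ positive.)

-16.5

Apply the shoelace (surveyor's) formula: 2A = Σ (x_i·y_{i+1} − x_{i+1}·y_i), indices taken mod 3.
P→Q: (6)(-1) − (6)(2) = -18
Q→R: (6)(-6) − (-5)(-1) = -41
R→P: (-5)(2) − (6)(-6) = 26
Σ = -33
Signed area = Σ/2 = -16.5 (negative ⇒ clockwise traversal).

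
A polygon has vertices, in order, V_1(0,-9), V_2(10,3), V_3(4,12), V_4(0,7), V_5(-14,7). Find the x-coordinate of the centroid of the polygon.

-34/75

Apply the shoelace (surveyor's) formula. First the cross-terms c_i = x_i·y_{i+1} − x_{i+1}·y_i:
  90, 108, 28, 98, 126  ⇒  2A = 450, A = 225.
Then Σ (x_i + x_{i+1})·c_i = -612, so x̄ = -612 / (6·225) = -34/75.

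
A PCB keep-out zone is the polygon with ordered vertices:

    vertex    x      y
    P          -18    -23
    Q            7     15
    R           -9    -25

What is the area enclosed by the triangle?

Σ = (-109) + (-40) + (-243) = -392
Area = |Σ|/2 = 196.

196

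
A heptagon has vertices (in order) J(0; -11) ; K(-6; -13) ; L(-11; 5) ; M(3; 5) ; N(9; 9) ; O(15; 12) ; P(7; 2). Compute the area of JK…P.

242.5

Σ = (-66) + (-173) + (-70) + (-18) + (-27) + (-54) + (-77) = -485
Area = |Σ|/2 = 242.5.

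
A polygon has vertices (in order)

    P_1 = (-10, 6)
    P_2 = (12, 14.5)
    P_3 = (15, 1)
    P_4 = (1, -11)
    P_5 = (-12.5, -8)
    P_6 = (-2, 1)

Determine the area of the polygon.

Apply the surveyor's formula: 2A = Σ (x_i·y_{i+1} − x_{i+1}·y_i), indices taken mod 6.
Σ = (-217) + (-205.5) + (-166) + (-145.5) + (-28.5) + (-2) = -764.5
Area = |Σ|/2 = 382.25.

382.25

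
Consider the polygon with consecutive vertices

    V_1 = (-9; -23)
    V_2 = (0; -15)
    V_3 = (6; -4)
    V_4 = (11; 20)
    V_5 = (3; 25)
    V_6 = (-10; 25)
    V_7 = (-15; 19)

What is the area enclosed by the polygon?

V_1→V_2: (-9)(-15) − (0)(-23) = 135
V_2→V_3: (0)(-4) − (6)(-15) = 90
V_3→V_4: (6)(20) − (11)(-4) = 164
V_4→V_5: (11)(25) − (3)(20) = 215
V_5→V_6: (3)(25) − (-10)(25) = 325
V_6→V_7: (-10)(19) − (-15)(25) = 185
V_7→V_1: (-15)(-23) − (-9)(19) = 516
Σ = 1630
Area = |Σ|/2 = 815.

815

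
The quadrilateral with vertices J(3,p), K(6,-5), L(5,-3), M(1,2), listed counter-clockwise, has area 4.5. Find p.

-2

The doubled signed area Σ (x_i y_{i+1} − x_{i+1} y_i) is linear in p.
With p=0 it equals -1; the coefficient of p is -5 (from the two edges through J).
So -5·p + -1 = 2·4.5 = 9 ⇒ p = -2.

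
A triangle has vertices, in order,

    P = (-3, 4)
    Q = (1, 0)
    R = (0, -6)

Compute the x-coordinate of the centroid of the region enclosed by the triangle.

-2/3

Apply the surveyor's formula. First the cross-terms c_i = x_i·y_{i+1} − x_{i+1}·y_i:
  -4, -6, -18  ⇒  2A = -28, A = -14.
Then Σ (x_i + x_{i+1})·c_i = 56, so x̄ = 56 / (6·(-14)) = -2/3.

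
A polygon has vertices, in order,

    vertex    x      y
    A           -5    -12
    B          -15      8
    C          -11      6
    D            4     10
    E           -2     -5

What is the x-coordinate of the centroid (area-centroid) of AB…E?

Apply the shoelace (surveyor's) formula. First the cross-terms c_i = x_i·y_{i+1} − x_{i+1}·y_i:
  -220, -2, -134, 0, -1  ⇒  2A = -357, A = -178.5.
Then Σ (x_i + x_{i+1})·c_i = 5397, so x̄ = 5397 / (6·(-178.5)) = -257/51.

-257/51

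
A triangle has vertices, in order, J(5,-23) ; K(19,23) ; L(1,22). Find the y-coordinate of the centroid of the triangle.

22/3

Apply Gauss's area formula. First the cross-terms c_i = x_i·y_{i+1} − x_{i+1}·y_i:
  552, 395, -133  ⇒  2A = 814, A = 407.
Then Σ (y_i + y_{i+1})·c_i = 17908, so ȳ = 17908 / (6·407) = 22/3.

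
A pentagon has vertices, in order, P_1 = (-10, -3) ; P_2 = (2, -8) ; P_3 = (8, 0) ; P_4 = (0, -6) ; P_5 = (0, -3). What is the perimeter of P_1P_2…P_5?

|P_1P_2| = √((12)² + (-5)²) = √169 = 13
|P_2P_3| = √((6)² + (8)²) = √100 = 10
|P_3P_4| = √((-8)² + (-6)²) = √100 = 10
|P_4P_5| = √((0)² + (3)²) = √9 = 3
|P_5P_1| = √((-10)² + (0)²) = √100 = 10
Perimeter = 13 + 10 + 10 + 3 + 10 = 46.

46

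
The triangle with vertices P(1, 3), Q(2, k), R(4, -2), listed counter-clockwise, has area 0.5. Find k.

1

Write out the shoelace sum; only the two edges meeting at Q involve k:
2·Area = [(1·k − 2·3) + (2·(-2) − 4·k)] + 14
       = -3·k + 4 = 1
⇒ k = 1.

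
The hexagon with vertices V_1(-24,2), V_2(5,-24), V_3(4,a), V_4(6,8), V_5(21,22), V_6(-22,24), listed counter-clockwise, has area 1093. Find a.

-8

The doubled signed area Σ (x_i y_{i+1} − x_{i+1} y_i) is linear in a.
With a=0 it equals 2178; the coefficient of a is -1 (from the two edges through V_3).
So -1·a + 2178 = 2·1093 = 2186 ⇒ a = -8.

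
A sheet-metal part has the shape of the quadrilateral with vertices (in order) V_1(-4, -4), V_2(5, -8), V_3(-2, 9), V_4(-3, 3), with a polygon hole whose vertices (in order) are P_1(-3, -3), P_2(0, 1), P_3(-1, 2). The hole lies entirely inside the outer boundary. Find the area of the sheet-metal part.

59.5

Outer boundary:
Σ = (52) + (29) + (21) + (24) = 126
Area = |Σ|/2 = 63.
Hole:
P_1→P_2: (-3)(1) − (0)(-3) = -3
P_2→P_3: (0)(2) − (-1)(1) = 1
P_3→P_1: (-1)(-3) − (-3)(2) = 9
Σ = 7
Area = |Σ|/2 = 3.5.
Net area = 63 − 3.5 = 59.5.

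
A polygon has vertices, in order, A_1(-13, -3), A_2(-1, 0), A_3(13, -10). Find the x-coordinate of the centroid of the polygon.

Apply the shoelace formula. First the cross-terms c_i = x_i·y_{i+1} − x_{i+1}·y_i:
  -3, 10, -169  ⇒  2A = -162, A = -81.
Then Σ (x_i + x_{i+1})·c_i = 162, so x̄ = 162 / (6·(-81)) = -1/3.

-1/3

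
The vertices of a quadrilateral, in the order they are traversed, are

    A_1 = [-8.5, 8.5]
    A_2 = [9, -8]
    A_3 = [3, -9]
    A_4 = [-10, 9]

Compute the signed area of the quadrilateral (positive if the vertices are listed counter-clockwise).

-68.5

Σ = (-8.5) + (-57) + (-63) + (-8.5) = -137
Signed area = Σ/2 = -68.5 (negative ⇒ clockwise traversal).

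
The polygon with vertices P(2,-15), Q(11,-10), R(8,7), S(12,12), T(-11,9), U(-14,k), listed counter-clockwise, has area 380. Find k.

The doubled signed area Σ (x_i y_{i+1} − x_{i+1} y_i) is linear in k.
With k=0 it equals 890; the coefficient of k is -13 (from the two edges through U).
So -13·k + 890 = 2·380 = 760 ⇒ k = 10.

10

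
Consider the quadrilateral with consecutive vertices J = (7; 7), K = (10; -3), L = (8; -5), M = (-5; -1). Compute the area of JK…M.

89

Apply the surveyor's formula: 2A = Σ (x_i·y_{i+1} − x_{i+1}·y_i), indices taken mod 4.
Σ = (-91) + (-26) + (-33) + (-28) = -178
Area = |Σ|/2 = 89.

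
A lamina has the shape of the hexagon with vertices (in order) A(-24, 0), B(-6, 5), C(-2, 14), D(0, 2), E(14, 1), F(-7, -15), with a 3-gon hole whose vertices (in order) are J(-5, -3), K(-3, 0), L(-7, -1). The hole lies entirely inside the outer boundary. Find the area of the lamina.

389.5

Outer boundary:
Σ = (-120) + (-74) + (-4) + (-28) + (-203) + (-360) = -789
Area = |Σ|/2 = 394.5.
Hole:
J→K: (-5)(0) − (-3)(-3) = -9
K→L: (-3)(-1) − (-7)(0) = 3
L→J: (-7)(-3) − (-5)(-1) = 16
Σ = 10
Area = |Σ|/2 = 5.
Net area = 394.5 − 5 = 389.5.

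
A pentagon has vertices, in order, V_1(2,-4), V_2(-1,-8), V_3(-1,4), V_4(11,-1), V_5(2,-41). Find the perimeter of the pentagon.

108

|V_1V_2| = √((-3)² + (-4)²) = √25 = 5
|V_2V_3| = √((0)² + (12)²) = √144 = 12
|V_3V_4| = √((12)² + (-5)²) = √169 = 13
|V_4V_5| = √((-9)² + (-40)²) = √1681 = 41
|V_5V_1| = √((0)² + (37)²) = √1369 = 37
Perimeter = 5 + 12 + 13 + 41 + 37 = 108.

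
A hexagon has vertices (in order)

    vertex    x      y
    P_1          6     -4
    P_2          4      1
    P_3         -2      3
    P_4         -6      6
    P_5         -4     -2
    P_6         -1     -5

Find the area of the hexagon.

Apply Gauss's area formula: 2A = Σ (x_i·y_{i+1} − x_{i+1}·y_i), indices taken mod 6.
P_1→P_2: (6)(1) − (4)(-4) = 22
P_2→P_3: (4)(3) − (-2)(1) = 14
P_3→P_4: (-2)(6) − (-6)(3) = 6
P_4→P_5: (-6)(-2) − (-4)(6) = 36
P_5→P_6: (-4)(-5) − (-1)(-2) = 18
P_6→P_1: (-1)(-4) − (6)(-5) = 34
Σ = 130
Area = |Σ|/2 = 65.

65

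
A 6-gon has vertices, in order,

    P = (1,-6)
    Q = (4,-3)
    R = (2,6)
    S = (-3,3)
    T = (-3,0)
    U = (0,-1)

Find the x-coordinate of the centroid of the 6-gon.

Apply Gauss's area formula. First the cross-terms c_i = x_i·y_{i+1} − x_{i+1}·y_i:
  21, 30, 24, 9, 3, 1  ⇒  2A = 88, A = 44.
Then Σ (x_i + x_{i+1})·c_i = 199, so x̄ = 199 / (6·44) = 199/264.

199/264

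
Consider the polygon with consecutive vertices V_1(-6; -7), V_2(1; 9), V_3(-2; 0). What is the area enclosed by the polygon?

Apply the shoelace (surveyor's) formula: 2A = Σ (x_i·y_{i+1} − x_{i+1}·y_i), indices taken mod 3.
Σ = (-47) + (18) + (14) = -15
Area = |Σ|/2 = 7.5.

7.5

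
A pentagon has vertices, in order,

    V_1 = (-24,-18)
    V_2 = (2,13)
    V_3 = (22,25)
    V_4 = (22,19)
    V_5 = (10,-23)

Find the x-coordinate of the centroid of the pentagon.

Apply the shoelace formula. First the cross-terms c_i = x_i·y_{i+1} − x_{i+1}·y_i:
  -276, -236, -132, -696, -732  ⇒  2A = -2072, A = -1036.
Then Σ (x_i + x_{i+1})·c_i = -17424, so x̄ = -17424 / (6·(-1036)) = 726/259.

726/259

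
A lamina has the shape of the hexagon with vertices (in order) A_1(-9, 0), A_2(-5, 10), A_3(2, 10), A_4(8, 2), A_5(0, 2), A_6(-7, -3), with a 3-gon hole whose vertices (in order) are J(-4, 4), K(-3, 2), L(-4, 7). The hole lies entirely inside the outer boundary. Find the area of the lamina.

115

Outer boundary:
Apply the shoelace formula: 2A = Σ (x_i·y_{i+1} − x_{i+1}·y_i), indices taken mod 6.
Σ = (-90) + (-70) + (-76) + (16) + (14) + (-27) = -233
Area = |Σ|/2 = 116.5.
Hole:
Apply the surveyor's formula: 2A = Σ (x_i·y_{i+1} − x_{i+1}·y_i), indices taken mod 3.
J→K: (-4)(2) − (-3)(4) = 4
K→L: (-3)(7) − (-4)(2) = -13
L→J: (-4)(4) − (-4)(7) = 12
Σ = 3
Area = |Σ|/2 = 1.5.
Net area = 116.5 − 1.5 = 115.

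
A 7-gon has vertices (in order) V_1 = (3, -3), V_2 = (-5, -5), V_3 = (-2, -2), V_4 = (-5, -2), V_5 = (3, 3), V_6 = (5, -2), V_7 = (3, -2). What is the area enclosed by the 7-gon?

36.5

Apply Gauss's area formula: 2A = Σ (x_i·y_{i+1} − x_{i+1}·y_i), indices taken mod 7.
V_1→V_2: (3)(-5) − (-5)(-3) = -30
V_2→V_3: (-5)(-2) − (-2)(-5) = 0
V_3→V_4: (-2)(-2) − (-5)(-2) = -6
V_4→V_5: (-5)(3) − (3)(-2) = -9
V_5→V_6: (3)(-2) − (5)(3) = -21
V_6→V_7: (5)(-2) − (3)(-2) = -4
V_7→V_1: (3)(-3) − (3)(-2) = -3
Σ = -73
Area = |Σ|/2 = 36.5.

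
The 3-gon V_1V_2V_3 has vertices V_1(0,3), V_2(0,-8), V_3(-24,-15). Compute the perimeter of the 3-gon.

66

|V_1V_2| = √((0)² + (-11)²) = √121 = 11
|V_2V_3| = √((-24)² + (-7)²) = √625 = 25
|V_3V_1| = √((24)² + (18)²) = √900 = 30
Perimeter = 11 + 25 + 30 = 66.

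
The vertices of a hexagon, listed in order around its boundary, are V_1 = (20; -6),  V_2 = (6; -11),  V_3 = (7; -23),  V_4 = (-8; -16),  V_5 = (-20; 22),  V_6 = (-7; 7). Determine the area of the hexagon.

560.5

Apply the shoelace (surveyor's) formula: 2A = Σ (x_i·y_{i+1} − x_{i+1}·y_i), indices taken mod 6.
Σ = (-184) + (-61) + (-296) + (-496) + (14) + (-98) = -1121
Area = |Σ|/2 = 560.5.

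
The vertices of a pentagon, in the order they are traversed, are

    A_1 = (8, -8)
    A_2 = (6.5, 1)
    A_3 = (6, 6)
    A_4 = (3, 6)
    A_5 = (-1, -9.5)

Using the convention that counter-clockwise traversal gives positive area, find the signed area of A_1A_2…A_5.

86.25

A_1→A_2: (8)(1) − (6.5)(-8) = 60
A_2→A_3: (6.5)(6) − (6)(1) = 33
A_3→A_4: (6)(6) − (3)(6) = 18
A_4→A_5: (3)(-9.5) − (-1)(6) = -22.5
A_5→A_1: (-1)(-8) − (8)(-9.5) = 84
Σ = 172.5
Signed area = Σ/2 = 86.25 (positive ⇒ counter-clockwise traversal).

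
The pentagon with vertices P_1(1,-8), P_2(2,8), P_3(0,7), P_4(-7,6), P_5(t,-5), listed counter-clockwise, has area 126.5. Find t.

The doubled signed area Σ (x_i y_{i+1} − x_{i+1} y_i) is linear in t.
With t=0 it equals 127; the coefficient of t is -14 (from the two edges through P_5).
So -14·t + 127 = 2·126.5 = 253 ⇒ t = -9.

-9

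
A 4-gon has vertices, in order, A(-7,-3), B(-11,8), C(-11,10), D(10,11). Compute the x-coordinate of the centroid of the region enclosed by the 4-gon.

-272/95

Apply the surveyor's formula. First the cross-terms c_i = x_i·y_{i+1} − x_{i+1}·y_i:
  -89, -22, -221, 47  ⇒  2A = -285, A = -142.5.
Then Σ (x_i + x_{i+1})·c_i = 2448, so x̄ = 2448 / (6·(-142.5)) = -272/95.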